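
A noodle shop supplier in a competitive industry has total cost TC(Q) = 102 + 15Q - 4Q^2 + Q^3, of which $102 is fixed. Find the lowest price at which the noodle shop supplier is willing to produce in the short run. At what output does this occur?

$11 per unit, at Q = 2

The firm shuts down when price falls below the minimum of average variable cost. AVC = VC/Q = 15 - 4Q + Q^2.
dAVC/dQ = -4 + 2Q = 0 gives Q = 2. min AVC = 15 - 4·2 + 2^2 = 11.
So the shutdown price is $11.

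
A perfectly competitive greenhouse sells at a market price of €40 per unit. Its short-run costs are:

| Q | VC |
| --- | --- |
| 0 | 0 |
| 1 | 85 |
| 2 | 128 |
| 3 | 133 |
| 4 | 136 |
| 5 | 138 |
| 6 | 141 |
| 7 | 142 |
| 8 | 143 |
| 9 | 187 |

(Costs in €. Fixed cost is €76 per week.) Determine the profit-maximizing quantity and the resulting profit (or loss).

Tabulate TR − TC: Q=0: -76; Q=1: -121; Q=2: -124; Q=3: -89; Q=4: -52; Q=5: -14; Q=6: 23; Q=7: 62; Q=8: 101; Q=9: 97.
Profit is maximized at Q = 8. AVC there is 143/8 = €17.88 ≤ P, so producing beats shutting down (which would give -€76).

Q = 8; profit = €101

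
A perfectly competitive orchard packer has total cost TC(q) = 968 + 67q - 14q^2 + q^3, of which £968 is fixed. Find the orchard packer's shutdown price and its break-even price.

Shutdown price = £18; break-even price = £122

AVC = 67 - 14q + q^2; minimized at q = 7, giving min AVC = £18. That is the shutdown price.
ATC = 968/q + 67 - 14q + q^2. Setting dATC/dq = −968/q^2 − 14 + 2q = 0 gives q = 11 (since 2·11^3 − 14·11^2 = 968).
min ATC = 968/11 + 67 − 14·11 + 11^2 = £122. That is the break-even price.
Between these two prices the firm operates at a loss; above £122 it earns a profit.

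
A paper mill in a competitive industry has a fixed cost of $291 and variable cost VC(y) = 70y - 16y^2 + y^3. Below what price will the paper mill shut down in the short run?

$6 per unit

The firm shuts down when price falls below the minimum of average variable cost. AVC = VC/y = 70 - 16y + y^2.
dAVC/dy = -16 + 2y = 0 gives y = 8. min AVC = 70 - 16·8 + 8^2 = 6.
The firm shuts down for any P below $6.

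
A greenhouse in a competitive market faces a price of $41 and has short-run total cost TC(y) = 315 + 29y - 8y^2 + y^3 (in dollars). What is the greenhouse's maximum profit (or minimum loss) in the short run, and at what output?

Profit = -$171 at y = 6

AVC = 29 - 8y + y^2 has its minimum $13 at y = 4; price $41 clears that bar, so the firm operates.
MC = 29 - 16y + 3y^2. Setting P = MC and taking the root on the rising branch gives y* = 6.
TR = 41·6 = 246. TC = 315 + 102 = 417. Profit = 246 − 417 = -$171.
That loss of $171 beats the $315 the firm would lose by shutting down; producing recovers $144 of fixed cost.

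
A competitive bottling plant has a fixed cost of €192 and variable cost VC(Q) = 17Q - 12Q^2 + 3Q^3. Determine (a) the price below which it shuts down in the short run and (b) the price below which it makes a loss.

Shutdown price = min AVC. AVC = 17 - 12Q + 3Q^2, with vertex at Q = 2 and minimum €5.
ATC = 192/Q + 17 - 12Q + 3Q^2. Setting dATC/dQ = −192/Q^2 − 12 + 6Q = 0 gives Q = 4 (since 6·4^3 − 12·4^2 = 192).
min ATC = 192/4 + 17 − 12·4 + 3·4^2 = €65. That is the break-even price.
For €5 ≤ P < €65 the firm produces at a loss; below €5 it shuts down.

Shutdown price = €5; break-even price = €65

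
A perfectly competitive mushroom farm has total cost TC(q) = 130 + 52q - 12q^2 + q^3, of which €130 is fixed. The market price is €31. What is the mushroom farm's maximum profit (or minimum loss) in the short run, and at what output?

AVC = 52 - 12q + q^2 has its minimum €16 at q = 6; price €31 clears that bar, so the firm operates.
MC = 52 - 24q + 3q^2. Setting P = MC and taking the root on the rising branch gives q* = 7.
TR = 31·7 = 217. TC = 130 + 119 = 249. Profit = 217 − 249 = -€32.
Shutting down would mean losing the fixed cost of €130, so operating at a loss of €32 is better by €98.

Profit = -€32 at q = 7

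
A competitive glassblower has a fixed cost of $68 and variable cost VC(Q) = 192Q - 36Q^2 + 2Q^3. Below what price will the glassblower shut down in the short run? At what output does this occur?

$30 per unit, at Q = 9

Short-run supply begins at min AVC. From VC = 192Q - 36Q^2 + 2Q^3, AVC = 192 - 36Q + 2Q^2.
At the minimum of AVC, MC = AVC. MC = 192 - 72Q + 6Q^2; setting MC = AVC gives 4Q^2 - 36Q = 0, so Q = 9. min AVC = 30.
So the shutdown price is $30.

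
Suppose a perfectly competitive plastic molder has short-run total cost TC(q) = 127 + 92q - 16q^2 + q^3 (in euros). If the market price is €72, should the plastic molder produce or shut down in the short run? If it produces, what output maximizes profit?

From TC, MC = TC'(q) = 92 - 32q + 3q^2 and AVC = VC/q = 92 - 16q + q^2.
AVC hits its minimum where MC = AVC, at q = 8, giving min AVC = 92 - 16·8 + 8^2 = €28.
Since P = €72 ≥ min AVC = €28, price covers variable cost and the firm should produce.
P = MC gives 20 - 32q + 3q^2 = 0, with roots 2/3 and 10. Take the larger (rising MC): q* = 10.
Check: AVC at q = 10 is €32 ≤ P, so revenue covers variable cost.
Profit = P·q − TC = 72·10 − 447 = €273.

Produce at q = 10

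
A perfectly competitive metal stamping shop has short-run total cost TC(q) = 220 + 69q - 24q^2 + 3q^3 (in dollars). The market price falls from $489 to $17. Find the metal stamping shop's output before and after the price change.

Output falls from 10 to 0 (the firm shuts down)

AVC = 69 - 24q + 3q^2, minimized at q = 4 where min AVC = $21. MC = 69 - 48q + 9q^2.
With P = $489 above the shutdown price, P = MC gives q = 10.
At P = $17 < min AVC = $21, price no longer covers variable cost at any output, so the firm shuts down: q = 0.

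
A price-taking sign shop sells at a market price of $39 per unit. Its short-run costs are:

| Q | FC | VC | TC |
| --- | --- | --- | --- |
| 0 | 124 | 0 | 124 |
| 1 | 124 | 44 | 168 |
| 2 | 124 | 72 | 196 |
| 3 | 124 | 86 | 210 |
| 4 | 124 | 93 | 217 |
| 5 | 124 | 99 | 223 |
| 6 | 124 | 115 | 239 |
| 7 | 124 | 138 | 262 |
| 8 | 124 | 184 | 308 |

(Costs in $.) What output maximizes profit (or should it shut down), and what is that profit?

Compute π = P·Q − TC at each output: Q=0: -124; Q=1: -129; Q=2: -118; Q=3: -93; Q=4: -61; Q=5: -28; Q=6: -5; Q=7: 11; Q=8: 4.
Profit is maximized at Q = 7. AVC there is 138/7 = $19.71 ≤ P, so producing beats shutting down (which would give -$124).

Q = 7; profit = $11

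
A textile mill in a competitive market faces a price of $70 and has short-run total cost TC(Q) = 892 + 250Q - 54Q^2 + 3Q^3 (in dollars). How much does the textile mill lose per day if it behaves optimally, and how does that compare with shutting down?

AVC = 250 - 54Q + 3Q^2 has its minimum $7 at Q = 9; price $70 clears that bar, so the firm operates.
With MC = 250 - 108Q + 9Q^2, P = MC on the upward-sloping part at Q* = 10.
TR = 70·10 = 700. TC = 892 + 100 = 992. Profit = 700 − 992 = -$292.
That loss of $292 beats the $892 the firm would lose by shutting down; producing recovers $600 of fixed cost.

Profit = -$292 at Q = 10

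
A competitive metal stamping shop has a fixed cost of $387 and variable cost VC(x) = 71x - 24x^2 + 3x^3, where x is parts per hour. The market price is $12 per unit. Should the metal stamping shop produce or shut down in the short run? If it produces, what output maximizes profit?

Shut down

Strip out fixed cost: VC = 71x - 24x^2 + 3x^3. Then AVC = 71 - 24x + 3x^2 and MC = 71 - 48x + 9x^2.
The AVC parabola has its vertex at x = 24/6 = 4, where AVC = 71 - 24·4 + 3·4^2 = $23.
Since P = $12 < min AVC = $23, price fails to cover variable cost at any output.
Best response: produce nothing and absorb the $387 fixed cost.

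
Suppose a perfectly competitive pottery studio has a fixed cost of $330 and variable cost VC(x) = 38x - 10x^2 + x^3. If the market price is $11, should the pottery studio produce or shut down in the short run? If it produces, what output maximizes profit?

From TC, MC = TC'(x) = 38 - 20x + 3x^2 and AVC = VC/x = 38 - 10x + x^2.
AVC is minimized where dAVC/dx = -10 + 2x = 0, at x = 5; min AVC = 38 - 10·5 + 5^2 = $13.
Since P = $11 < min AVC = $13, price fails to cover variable cost at any output.
The firm minimizes its loss by shutting down and losing only its fixed cost of $330.

Shut down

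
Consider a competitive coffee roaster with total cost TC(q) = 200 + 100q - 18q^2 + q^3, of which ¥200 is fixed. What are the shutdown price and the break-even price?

Shutdown price = ¥19; break-even price = ¥40

Shutdown price = min AVC. AVC = 100 - 18q + q^2, with vertex at q = 9 and minimum ¥19.
ATC = 200/q + 100 - 18q + q^2. Setting dATC/dq = −200/q^2 − 18 + 2q = 0 gives q = 10 (since 2·10^3 − 18·10^2 = 200).
min ATC = 200/10 + 100 − 18·10 + 10^2 = ¥40. That is the break-even price.
For ¥19 ≤ P < ¥40 the firm produces at a loss; below ¥19 it shuts down.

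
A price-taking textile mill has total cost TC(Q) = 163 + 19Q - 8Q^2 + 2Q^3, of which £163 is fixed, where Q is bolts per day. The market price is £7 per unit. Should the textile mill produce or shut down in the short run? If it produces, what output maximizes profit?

Shut down

Strip out fixed cost: VC = 19Q - 8Q^2 + 2Q^3. Then AVC = 19 - 8Q + 2Q^2 and MC = 19 - 16Q + 6Q^2.
AVC hits its minimum where MC = AVC, at Q = 2, giving min AVC = 19 - 8·2 + 2·2^2 = £11.
With P < min AVC (£7 < £11), every unit sold adds to the loss.
Best response: produce nothing and absorb the £163 fixed cost.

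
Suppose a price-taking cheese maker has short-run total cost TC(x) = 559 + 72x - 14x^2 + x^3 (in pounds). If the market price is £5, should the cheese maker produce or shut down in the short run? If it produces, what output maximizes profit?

From TC, MC = TC'(x) = 72 - 28x + 3x^2 and AVC = VC/x = 72 - 14x + x^2.
AVC hits its minimum where MC = AVC, at x = 7, giving min AVC = 72 - 14·7 + 7^2 = £23.
Since P = £5 < min AVC = £23, price fails to cover variable cost at any output.
Shutting down limits the loss to fixed cost, £559.

Shut down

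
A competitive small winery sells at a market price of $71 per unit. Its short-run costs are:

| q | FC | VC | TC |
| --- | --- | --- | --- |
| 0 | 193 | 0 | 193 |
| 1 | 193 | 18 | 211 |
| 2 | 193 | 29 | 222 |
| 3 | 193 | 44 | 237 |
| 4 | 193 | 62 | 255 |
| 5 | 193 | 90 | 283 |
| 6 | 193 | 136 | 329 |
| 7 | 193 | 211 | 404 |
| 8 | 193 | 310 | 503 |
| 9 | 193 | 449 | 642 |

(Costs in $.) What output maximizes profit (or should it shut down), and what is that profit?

q = 6; profit = $97

Tabulate TR − TC: q=0: -193; q=1: -140; q=2: -80; q=3: -24; q=4: 29; q=5: 72; q=6: 97; q=7: 93; q=8: 65; q=9: -3.
Profit is maximized at q = 6. AVC there is 136/6 = $22.67 ≤ P, so producing beats shutting down (which would give -$193).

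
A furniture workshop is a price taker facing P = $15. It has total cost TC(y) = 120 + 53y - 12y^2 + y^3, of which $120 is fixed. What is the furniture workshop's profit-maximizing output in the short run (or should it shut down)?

From TC, MC = TC'(y) = 53 - 24y + 3y^2 and AVC = VC/y = 53 - 12y + y^2.
AVC hits its minimum where MC = AVC, at y = 6, giving min AVC = 53 - 12·6 + 6^2 = $17.
P = $15 lies below min AVC = $17; no output level covers variable cost.
The firm minimizes its loss by shutting down and losing only its fixed cost of $120.

Shut down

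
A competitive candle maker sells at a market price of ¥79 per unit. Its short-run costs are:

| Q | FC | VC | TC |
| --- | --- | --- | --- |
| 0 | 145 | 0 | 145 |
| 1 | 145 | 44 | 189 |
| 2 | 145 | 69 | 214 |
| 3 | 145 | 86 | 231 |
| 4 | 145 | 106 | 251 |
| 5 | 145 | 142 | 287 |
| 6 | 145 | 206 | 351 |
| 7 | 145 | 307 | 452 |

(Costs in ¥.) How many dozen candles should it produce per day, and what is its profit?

Profit at each row (π = 79Q − TC): Q=0: -145; Q=1: -110; Q=2: -56; Q=3: 6; Q=4: 65; Q=5: 108; Q=6: 123; Q=7: 101.
Profit is maximized at Q = 6. AVC there is 206/6 = ¥34.33 ≤ P, so producing beats shutting down (which would give -¥145).

Q = 6; profit = ¥123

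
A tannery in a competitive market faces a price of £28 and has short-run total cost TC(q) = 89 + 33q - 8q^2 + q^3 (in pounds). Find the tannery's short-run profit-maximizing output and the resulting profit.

Profit = -£39 at q = 5

AVC = 33 - 8q + q^2; min AVC = £17 at q = 4. Since P = £28 ≥ min AVC, the firm produces.
With MC = 33 - 16q + 3q^2, P = MC on the upward-sloping part at q* = 5.
TR = 28·5 = 140. TC = 89 + 90 = 179. Profit = 140 − 179 = -£39.
By producing, the firm covers all variable cost plus £50 of fixed cost; shutting down would lose the full £89.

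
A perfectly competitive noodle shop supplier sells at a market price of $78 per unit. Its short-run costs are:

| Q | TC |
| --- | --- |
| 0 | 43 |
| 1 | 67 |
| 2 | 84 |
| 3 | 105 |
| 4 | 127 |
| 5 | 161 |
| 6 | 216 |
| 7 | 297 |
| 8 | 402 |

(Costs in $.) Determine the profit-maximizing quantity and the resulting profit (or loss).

Q = 6; profit = $252

Compute π = P·Q − TC at each output: Q=0: -43; Q=1: 11; Q=2: 72; Q=3: 129; Q=4: 185; Q=5: 229; Q=6: 252; Q=7: 249; Q=8: 222.
Profit is maximized at Q = 6. AVC there is 173/6 = $28.83 ≤ P, so producing beats shutting down (which would give -$43).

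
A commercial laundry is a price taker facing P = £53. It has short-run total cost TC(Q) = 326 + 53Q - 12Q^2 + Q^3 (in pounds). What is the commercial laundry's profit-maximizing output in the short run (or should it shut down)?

Strip out fixed cost: VC = 53Q - 12Q^2 + Q^3. Then AVC = 53 - 12Q + Q^2 and MC = 53 - 24Q + 3Q^2.
AVC hits its minimum where MC = AVC, at Q = 6, giving min AVC = 53 - 12·6 + 6^2 = £17.
Since P = £53 ≥ min AVC = £17, price covers variable cost and the firm should produce.
P = MC gives -24Q + 3Q^2 = 0, with roots 0 and 8. Take the larger (rising MC): Q* = 8.
Check: AVC at Q = 8 is £21 ≤ P, so revenue covers variable cost.
Profit = P·Q − TC = 53·8 − 494 = -£70, a loss, but smaller than the £326 fixed cost the firm would lose by shutting down.

Produce at Q = 8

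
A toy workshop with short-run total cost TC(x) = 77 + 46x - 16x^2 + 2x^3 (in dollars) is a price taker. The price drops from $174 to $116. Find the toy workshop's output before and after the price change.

Output falls from 8 to 7

AVC = 46 - 16x + 2x^2, minimized at x = 4 where min AVC = $14. MC = 46 - 32x + 6x^2.
At P = $174 ≥ min AVC, set P = MC on the rising branch: x = 8.
At P = $116 ≥ min AVC, set P = MC: x = 7. The firm stays open but cuts output.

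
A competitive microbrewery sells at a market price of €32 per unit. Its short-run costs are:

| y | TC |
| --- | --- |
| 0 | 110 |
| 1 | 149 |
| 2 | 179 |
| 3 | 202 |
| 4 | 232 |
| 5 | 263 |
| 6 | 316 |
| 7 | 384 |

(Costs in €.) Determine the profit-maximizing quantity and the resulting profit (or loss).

y = 5; profit = -€103

Compute π = P·y − TC at each output: y=0: -110; y=1: -117; y=2: -115; y=3: -106; y=4: -104; y=5: -103; y=6: -124; y=7: -160.
Profit is maximized at y = 5. AVC there is 153/5 = €30.60 ≤ P, so producing beats shutting down (which would give -€110).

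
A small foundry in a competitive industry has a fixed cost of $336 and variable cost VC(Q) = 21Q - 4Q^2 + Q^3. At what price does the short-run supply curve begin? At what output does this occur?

$17 per unit, at Q = 2

The firm shuts down when price falls below the minimum of average variable cost. AVC = VC/Q = 21 - 4Q + Q^2.
dAVC/dQ = -4 + 2Q = 0 gives Q = 2. min AVC = 21 - 4·2 + 2^2 = 17.
The firm shuts down for any P below $17.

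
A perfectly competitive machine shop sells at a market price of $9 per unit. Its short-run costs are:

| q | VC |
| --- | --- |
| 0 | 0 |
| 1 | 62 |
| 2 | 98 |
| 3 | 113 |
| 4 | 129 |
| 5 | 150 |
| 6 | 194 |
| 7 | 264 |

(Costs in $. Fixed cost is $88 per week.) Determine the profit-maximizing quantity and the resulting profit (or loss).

Compute π = P·q − TC at each output: q=0: -88; q=1: -141; q=2: -168; q=3: -174; q=4: -181; q=5: -193; q=6: -228; q=7: -289.
Profit is highest at q = 0. Equivalently, the lowest AVC in the table is 150/5 ≈ $30 at q = 5, and P = $9 falls below it — price never covers variable cost, so the firm shuts down and loses only its fixed cost.

q = 0 (shut down); profit = -$88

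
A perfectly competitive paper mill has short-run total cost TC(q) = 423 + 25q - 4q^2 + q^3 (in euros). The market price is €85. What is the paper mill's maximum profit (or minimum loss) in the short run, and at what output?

Profit = -€135 at q = 6

AVC = 25 - 4q + q^2; min AVC = €21 at q = 2. Since P = €85 ≥ min AVC, the firm produces.
MC = 25 - 8q + 3q^2. Setting P = MC and taking the root on the rising branch gives q* = 6.
TR = 85·6 = 510. TC = 423 + 222 = 645. Profit = 510 − 645 = -€135.
By producing, the firm covers all variable cost plus €288 of fixed cost; shutting down would lose the full €423.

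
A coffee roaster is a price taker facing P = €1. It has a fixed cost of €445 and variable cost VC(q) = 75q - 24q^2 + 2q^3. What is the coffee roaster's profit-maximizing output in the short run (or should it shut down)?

From TC, MC = TC'(q) = 75 - 48q + 6q^2 and AVC = VC/q = 75 - 24q + 2q^2.
The AVC parabola has its vertex at q = 24/4 = 6, where AVC = 75 - 24·6 + 2·6^2 = €3.
Since P = €1 < min AVC = €3, price fails to cover variable cost at any output.
Shutting down limits the loss to fixed cost, €445.

Shut down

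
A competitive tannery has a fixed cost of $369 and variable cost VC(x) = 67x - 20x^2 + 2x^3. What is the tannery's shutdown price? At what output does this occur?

$17 per unit, at x = 5

The firm shuts down when price falls below the minimum of average variable cost. AVC = VC/x = 67 - 20x + 2x^2.
At the minimum of AVC, MC = AVC. MC = 67 - 40x + 6x^2; setting MC = AVC gives 4x^2 - 20x = 0, so x = 5. min AVC = 17.
So the shutdown price is $17.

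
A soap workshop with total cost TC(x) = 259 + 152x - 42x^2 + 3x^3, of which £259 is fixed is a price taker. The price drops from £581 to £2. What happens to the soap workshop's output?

Output falls from 13 to 0 (the firm shuts down)

MC = 152 - 84x + 9x^2; the shutdown threshold is min AVC = £5 (at x = 7).
At P = £581 ≥ min AVC, set P = MC on the rising branch: x = 13.
At P = £2 < min AVC = £5, price no longer covers variable cost at any output, so the firm shuts down: x = 0.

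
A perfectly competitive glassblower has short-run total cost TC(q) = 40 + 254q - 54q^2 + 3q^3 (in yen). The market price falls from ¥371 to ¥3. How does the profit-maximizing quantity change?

Output falls from 13 to 0 (the firm shuts down)

AVC = 254 - 54q + 3q^2, minimized at q = 9 where min AVC = ¥11. MC = 254 - 108q + 9q^2.
With P = ¥371 above the shutdown price, P = MC gives q = 13.
At P = ¥3 < min AVC = ¥11, price no longer covers variable cost at any output, so the firm shuts down: q = 0.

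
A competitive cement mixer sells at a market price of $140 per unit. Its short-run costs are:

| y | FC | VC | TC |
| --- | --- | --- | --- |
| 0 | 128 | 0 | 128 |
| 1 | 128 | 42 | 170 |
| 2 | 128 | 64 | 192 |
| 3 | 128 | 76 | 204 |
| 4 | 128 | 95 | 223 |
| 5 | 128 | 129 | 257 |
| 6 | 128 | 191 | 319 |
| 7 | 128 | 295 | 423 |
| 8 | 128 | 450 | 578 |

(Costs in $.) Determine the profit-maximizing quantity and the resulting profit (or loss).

Profit at each row (π = 140y − TC): y=0: -128; y=1: -30; y=2: 88; y=3: 216; y=4: 337; y=5: 443; y=6: 521; y=7: 557; y=8: 542.
Profit is maximized at y = 7. AVC there is 295/7 = $42.14 ≤ P, so producing beats shutting down (which would give -$128).

y = 7; profit = $557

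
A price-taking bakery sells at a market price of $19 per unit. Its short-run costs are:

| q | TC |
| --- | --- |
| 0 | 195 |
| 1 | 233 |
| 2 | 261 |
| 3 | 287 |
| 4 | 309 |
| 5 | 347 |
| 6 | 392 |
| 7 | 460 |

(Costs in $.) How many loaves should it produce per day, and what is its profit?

Profit at each row (π = 19q − TC): q=0: -195; q=1: -214; q=2: -223; q=3: -230; q=4: -233; q=5: -252; q=6: -278; q=7: -327.
Profit is highest at q = 0. Equivalently, the lowest AVC in the table is 114/4 ≈ $28.50 at q = 4, and P = $19 falls below it — price never covers variable cost, so the firm shuts down and loses only its fixed cost.

q = 0 (shut down); profit = -$195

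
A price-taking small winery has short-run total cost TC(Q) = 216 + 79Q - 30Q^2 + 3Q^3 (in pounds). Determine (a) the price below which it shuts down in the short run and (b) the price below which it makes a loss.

AVC = 79 - 30Q + 3Q^2; minimized at Q = 5, giving min AVC = £4. That is the shutdown price.
ATC = 216/Q + 79 - 30Q + 3Q^2. Setting dATC/dQ = −216/Q^2 − 30 + 6Q = 0 gives Q = 6 (since 6·6^3 − 30·6^2 = 216).
min ATC = 216/6 + 79 − 30·6 + 3·6^2 = £43. That is the break-even price.
For £4 ≤ P < £43 the firm produces at a loss; below £4 it shuts down.

Shutdown price = £4; break-even price = £43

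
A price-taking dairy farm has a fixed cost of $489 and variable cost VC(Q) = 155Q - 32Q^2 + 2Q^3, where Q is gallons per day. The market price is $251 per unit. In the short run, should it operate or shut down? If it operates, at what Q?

Produce at Q = 12

Strip out fixed cost: VC = 155Q - 32Q^2 + 2Q^3. Then AVC = 155 - 32Q + 2Q^2 and MC = 155 - 64Q + 6Q^2.
AVC hits its minimum where MC = AVC, at Q = 8, giving min AVC = 155 - 32·8 + 2·8^2 = $27.
Because $251 ≥ $27, revenue can cover variable cost; the firm operates.
Solving P = MC: -96 - 64Q + 6Q^2 = 0 ⇒ Q = -4/3 or 12. On the upward-sloping branch, Q* = 12.
Check: AVC at Q = 12 is $59 ≤ P, so revenue covers variable cost.
Profit = P·Q − TC = 251·12 − 1197 = $1815.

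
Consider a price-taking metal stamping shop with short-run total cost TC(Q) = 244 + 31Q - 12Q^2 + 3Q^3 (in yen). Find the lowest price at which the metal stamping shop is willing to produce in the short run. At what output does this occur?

¥19 per unit, at Q = 2

The firm shuts down when price falls below the minimum of average variable cost. AVC = VC/Q = 31 - 12Q + 3Q^2.
dAVC/dQ = -12 + 6Q = 0 gives Q = 2. min AVC = 31 - 12·2 + 3·2^2 = 19.
For P < ¥19 the firm produces nothing.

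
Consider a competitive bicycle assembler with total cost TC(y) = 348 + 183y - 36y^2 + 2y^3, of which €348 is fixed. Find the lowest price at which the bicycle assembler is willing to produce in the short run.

€21 per unit

Short-run supply begins at min AVC. From VC = 183y - 36y^2 + 2y^3, AVC = 183 - 36y + 2y^2.
At the minimum of AVC, MC = AVC. MC = 183 - 72y + 6y^2; setting MC = AVC gives 4y^2 - 36y = 0, so y = 9. min AVC = 21.
So the shutdown price is €21.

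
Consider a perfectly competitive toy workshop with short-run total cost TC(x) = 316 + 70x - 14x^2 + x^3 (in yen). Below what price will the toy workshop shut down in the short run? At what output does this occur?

¥21 per unit, at x = 7

Short-run supply begins at min AVC. From VC = 70x - 14x^2 + x^3, AVC = 70 - 14x + x^2.
dAVC/dx = -14 + 2x = 0 gives x = 7. min AVC = 70 - 14·7 + 7^2 = 21.
The firm shuts down for any P below ¥21.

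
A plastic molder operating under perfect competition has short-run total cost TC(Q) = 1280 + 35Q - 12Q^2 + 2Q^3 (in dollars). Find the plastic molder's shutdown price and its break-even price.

Shutdown price = min AVC. AVC = 35 - 12Q + 2Q^2, with vertex at Q = 3 and minimum $17.
ATC = 1280/Q + 35 - 12Q + 2Q^2. Setting dATC/dQ = −1280/Q^2 − 12 + 4Q = 0 gives Q = 8 (since 4·8^3 − 12·8^2 = 1280).
min ATC = 1280/8 + 35 − 12·8 + 2·8^2 = $227. That is the break-even price.
For $17 ≤ P < $227 the firm produces at a loss; below $17 it shuts down.

Shutdown price = $17; break-even price = $227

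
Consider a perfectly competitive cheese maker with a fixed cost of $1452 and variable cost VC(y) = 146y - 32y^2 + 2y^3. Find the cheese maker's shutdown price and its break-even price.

Shutdown price = $18; break-even price = $168

AVC = 146 - 32y + 2y^2; minimized at y = 8, giving min AVC = $18. That is the shutdown price.
ATC = 1452/y + 146 - 32y + 2y^2. Setting dATC/dy = −1452/y^2 − 32 + 4y = 0 gives y = 11 (since 4·11^3 − 32·11^2 = 1452).
min ATC = 1452/11 + 146 − 32·11 + 2·11^2 = $168. That is the break-even price.
For $18 ≤ P < $168 the firm produces at a loss; below $18 it shuts down.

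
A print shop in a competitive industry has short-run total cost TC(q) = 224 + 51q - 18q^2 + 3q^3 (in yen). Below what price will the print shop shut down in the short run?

¥24 per unit

The shutdown price is the minimum of AVC. VC = 51q - 18q^2 + 3q^3, so AVC = 51 - 18q + 3q^2.
At the minimum of AVC, MC = AVC. MC = 51 - 36q + 9q^2; setting MC = AVC gives 6q^2 - 18q = 0, so q = 3. min AVC = 24.
So the shutdown price is ¥24.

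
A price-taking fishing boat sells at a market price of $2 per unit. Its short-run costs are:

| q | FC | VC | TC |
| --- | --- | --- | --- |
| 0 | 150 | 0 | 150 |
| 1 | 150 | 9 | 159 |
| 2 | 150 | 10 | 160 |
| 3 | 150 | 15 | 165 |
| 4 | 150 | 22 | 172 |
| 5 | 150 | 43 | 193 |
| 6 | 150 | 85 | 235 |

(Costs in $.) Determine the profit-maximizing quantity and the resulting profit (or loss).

Profit at each row (π = 2q − TC): q=0: -150; q=1: -157; q=2: -156; q=3: -159; q=4: -164; q=5: -183; q=6: -223.
Profit is highest at q = 0. Equivalently, the lowest AVC in the table is 10/2 ≈ $5 at q = 2, and P = $2 falls below it — price never covers variable cost, so the firm shuts down and loses only its fixed cost.

q = 0 (shut down); profit = -$150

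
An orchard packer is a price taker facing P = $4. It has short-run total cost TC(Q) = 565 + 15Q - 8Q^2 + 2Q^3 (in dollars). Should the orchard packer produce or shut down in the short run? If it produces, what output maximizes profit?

Variable cost is VC = 15Q - 8Q^2 + 2Q^3, so AVC = VC/Q = 15 - 8Q + 2Q^2 and MC = dTC/dQ = 15 - 16Q + 6Q^2.
The AVC parabola has its vertex at Q = 8/4 = 2, where AVC = 15 - 8·2 + 2·2^2 = $7.
Since P = $4 < min AVC = $7, price fails to cover variable cost at any output.
Shutting down limits the loss to fixed cost, $565.

Shut down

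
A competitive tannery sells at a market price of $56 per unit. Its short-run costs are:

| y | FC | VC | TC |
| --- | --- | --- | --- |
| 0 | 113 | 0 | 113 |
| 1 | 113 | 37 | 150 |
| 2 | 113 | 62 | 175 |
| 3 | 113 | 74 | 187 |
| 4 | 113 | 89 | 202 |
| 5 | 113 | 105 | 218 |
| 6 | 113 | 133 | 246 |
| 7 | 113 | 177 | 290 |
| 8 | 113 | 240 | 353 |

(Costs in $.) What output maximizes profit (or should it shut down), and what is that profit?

Tabulate TR − TC: y=0: -113; y=1: -94; y=2: -63; y=3: -19; y=4: 22; y=5: 62; y=6: 90; y=7: 102; y=8: 95.
Profit is maximized at y = 7. AVC there is 177/7 = $25.29 ≤ P, so producing beats shutting down (which would give -$113).

y = 7; profit = $102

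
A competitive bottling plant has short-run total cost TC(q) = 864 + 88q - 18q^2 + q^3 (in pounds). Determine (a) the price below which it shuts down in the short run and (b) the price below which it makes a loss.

AVC = 88 - 18q + q^2; minimized at q = 9, giving min AVC = £7. That is the shutdown price.
ATC = 864/q + 88 - 18q + q^2. Setting dATC/dq = −864/q^2 − 18 + 2q = 0 gives q = 12 (since 2·12^3 − 18·12^2 = 864).
min ATC = 864/12 + 88 − 18·12 + 12^2 = £88. That is the break-even price.
For £7 ≤ P < £88 the firm produces at a loss; below £7 it shuts down.

Shutdown price = £7; break-even price = £88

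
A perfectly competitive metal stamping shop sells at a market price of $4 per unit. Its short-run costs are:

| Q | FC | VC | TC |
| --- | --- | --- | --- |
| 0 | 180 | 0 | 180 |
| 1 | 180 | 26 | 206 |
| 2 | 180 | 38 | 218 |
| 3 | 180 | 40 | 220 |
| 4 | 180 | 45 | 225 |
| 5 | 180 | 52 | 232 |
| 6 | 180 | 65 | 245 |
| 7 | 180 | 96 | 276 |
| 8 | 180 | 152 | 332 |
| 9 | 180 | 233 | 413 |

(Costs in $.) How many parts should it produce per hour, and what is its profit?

Q = 0 (shut down); profit = -$180

Tabulate TR − TC: Q=0: -180; Q=1: -202; Q=2: -210; Q=3: -208; Q=4: -209; Q=5: -212; Q=6: -221; Q=7: -248; Q=8: -300; Q=9: -377.
Profit is highest at Q = 0. Equivalently, the lowest AVC in the table is 52/5 ≈ $10.40 at Q = 5, and P = $4 falls below it — price never covers variable cost, so the firm shuts down and loses only its fixed cost.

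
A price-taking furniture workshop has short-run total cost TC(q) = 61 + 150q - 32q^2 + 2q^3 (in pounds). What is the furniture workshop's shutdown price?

£22 per unit

The shutdown price is the minimum of AVC. VC = 150q - 32q^2 + 2q^3, so AVC = 150 - 32q + 2q^2.
At the minimum of AVC, MC = AVC. MC = 150 - 64q + 6q^2; setting MC = AVC gives 4q^2 - 32q = 0, so q = 8. min AVC = 22.
For P < £22 the firm produces nothing.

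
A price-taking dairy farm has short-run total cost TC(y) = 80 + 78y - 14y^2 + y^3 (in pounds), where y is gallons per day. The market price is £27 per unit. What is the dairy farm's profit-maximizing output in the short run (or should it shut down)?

Strip out fixed cost: VC = 78y - 14y^2 + y^3. Then AVC = 78 - 14y + y^2 and MC = 78 - 28y + 3y^2.
AVC is minimized where dAVC/dy = -14 + 2y = 0, at y = 7; min AVC = 78 - 14·7 + 7^2 = £29.
Since P = £27 < min AVC = £29, price fails to cover variable cost at any output.
The firm minimizes its loss by shutting down and losing only its fixed cost of £80.

Shut down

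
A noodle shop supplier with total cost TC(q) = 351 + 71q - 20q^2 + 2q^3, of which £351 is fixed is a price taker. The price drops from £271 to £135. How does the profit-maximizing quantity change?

MC = 71 - 40q + 6q^2; the shutdown threshold is min AVC = £21 (at q = 5).
At P = £271 ≥ min AVC, set P = MC on the rising branch: q = 10.
At P = £135 ≥ min AVC, set P = MC: q = 8. The firm stays open but cuts output.

Output falls from 10 to 8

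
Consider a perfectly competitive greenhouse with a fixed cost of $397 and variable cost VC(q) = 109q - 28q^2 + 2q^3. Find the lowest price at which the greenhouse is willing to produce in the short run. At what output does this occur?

Short-run supply begins at min AVC. From VC = 109q - 28q^2 + 2q^3, AVC = 109 - 28q + 2q^2.
At the minimum of AVC, MC = AVC. MC = 109 - 56q + 6q^2; setting MC = AVC gives 4q^2 - 28q = 0, so q = 7. min AVC = 11.
For P < $11 the firm produces nothing.

$11 per unit, at q = 7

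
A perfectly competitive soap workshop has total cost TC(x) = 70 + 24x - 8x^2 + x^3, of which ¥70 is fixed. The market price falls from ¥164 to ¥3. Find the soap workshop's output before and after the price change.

Output falls from 10 to 0 (the firm shuts down)

AVC = 24 - 8x + x^2, minimized at x = 4 where min AVC = ¥8. MC = 24 - 16x + 3x^2.
With P = ¥164 above the shutdown price, P = MC gives x = 10.
At P = ¥3 < min AVC = ¥8, price no longer covers variable cost at any output, so the firm shuts down: x = 0.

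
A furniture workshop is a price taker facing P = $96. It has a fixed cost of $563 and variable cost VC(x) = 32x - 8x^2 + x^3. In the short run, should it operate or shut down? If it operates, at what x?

Produce at x = 8

From TC, MC = TC'(x) = 32 - 16x + 3x^2 and AVC = VC/x = 32 - 8x + x^2.
AVC hits its minimum where MC = AVC, at x = 4, giving min AVC = 32 - 8·4 + 4^2 = $16.
Because $96 ≥ $16, revenue can cover variable cost; the firm operates.
Set P = MC: 96 = 32 - 16x + 3x^2 → -64 - 16x + 3x^2 = 0. The roots are x = -8/3 and x = 8; the profit-maximizing output is on the rising part of MC, so x* = 8.
Check: AVC at x = 8 is $32 ≤ P, so revenue covers variable cost.
Profit = P·x − TC = 96·8 − 819 = -$51, a loss, but smaller than the $563 fixed cost the firm would lose by shutting down.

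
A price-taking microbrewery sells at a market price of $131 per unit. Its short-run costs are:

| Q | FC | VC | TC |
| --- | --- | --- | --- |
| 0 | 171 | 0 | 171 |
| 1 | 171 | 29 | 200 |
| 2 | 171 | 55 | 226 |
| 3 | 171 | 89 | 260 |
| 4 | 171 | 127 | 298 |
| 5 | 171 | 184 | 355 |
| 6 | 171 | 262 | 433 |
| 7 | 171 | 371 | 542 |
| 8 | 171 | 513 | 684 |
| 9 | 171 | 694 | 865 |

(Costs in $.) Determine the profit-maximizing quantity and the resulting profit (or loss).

Compute π = P·Q − TC at each output: Q=0: -171; Q=1: -69; Q=2: 36; Q=3: 133; Q=4: 226; Q=5: 300; Q=6: 353; Q=7: 375; Q=8: 364; Q=9: 314.
Profit is maximized at Q = 7. AVC there is 371/7 = $53 ≤ P, so producing beats shutting down (which would give -$171).

Q = 7; profit = $375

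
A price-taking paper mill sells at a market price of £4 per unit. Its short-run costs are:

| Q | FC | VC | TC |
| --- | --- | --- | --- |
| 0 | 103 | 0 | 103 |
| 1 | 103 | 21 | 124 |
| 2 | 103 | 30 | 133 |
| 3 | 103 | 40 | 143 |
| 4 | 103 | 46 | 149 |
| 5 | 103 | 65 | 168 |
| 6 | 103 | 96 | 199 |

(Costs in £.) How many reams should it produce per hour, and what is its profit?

Compute π = P·Q − TC at each output: Q=0: -103; Q=1: -120; Q=2: -125; Q=3: -131; Q=4: -133; Q=5: -148; Q=6: -175.
Profit is highest at Q = 0. Equivalently, the lowest AVC in the table is 46/4 ≈ £11.50 at Q = 4, and P = £4 falls below it — price never covers variable cost, so the firm shuts down and loses only its fixed cost.

Q = 0 (shut down); profit = -£103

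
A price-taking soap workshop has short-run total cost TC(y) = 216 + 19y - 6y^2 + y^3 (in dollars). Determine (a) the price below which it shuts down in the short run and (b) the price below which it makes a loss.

Shutdown price = $10; break-even price = $55

Shutdown price = min AVC. AVC = 19 - 6y + y^2, with vertex at y = 3 and minimum $10.
ATC = 216/y + 19 - 6y + y^2. Setting dATC/dy = −216/y^2 − 6 + 2y = 0 gives y = 6 (since 2·6^3 − 6·6^2 = 216).
min ATC = 216/6 + 19 − 6·6 + 6^2 = $55. That is the break-even price.
Between these two prices the firm operates at a loss; above $55 it earns a profit.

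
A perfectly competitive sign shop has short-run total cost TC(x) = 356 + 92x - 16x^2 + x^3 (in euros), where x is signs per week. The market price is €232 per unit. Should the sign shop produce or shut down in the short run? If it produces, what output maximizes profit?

Strip out fixed cost: VC = 92x - 16x^2 + x^3. Then AVC = 92 - 16x + x^2 and MC = 92 - 32x + 3x^2.
AVC is minimized where dAVC/dx = -16 + 2x = 0, at x = 8; min AVC = 92 - 16·8 + 8^2 = €28.
P = €232 exceeds min AVC = €28, so the firm stays open.
Solving P = MC: -140 - 32x + 3x^2 = 0 ⇒ x = -10/3 or 14. On the upward-sloping branch, x* = 14.
Check: AVC at x = 14 is €64 ≤ P, so revenue covers variable cost.
Profit = P·x − TC = 232·14 − 1252 = €1996.

Produce at x = 14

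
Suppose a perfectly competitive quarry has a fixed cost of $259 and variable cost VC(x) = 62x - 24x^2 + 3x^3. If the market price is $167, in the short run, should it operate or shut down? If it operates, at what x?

Produce at x = 7

Variable cost is VC = 62x - 24x^2 + 3x^3, so AVC = VC/x = 62 - 24x + 3x^2 and MC = dTC/dx = 62 - 48x + 9x^2.
AVC hits its minimum where MC = AVC, at x = 4, giving min AVC = 62 - 24·4 + 3·4^2 = $14.
P = $167 exceeds min AVC = $14, so the firm stays open.
Solving P = MC: -105 - 48x + 9x^2 = 0 ⇒ x = -5/3 or 7. On the upward-sloping branch, x* = 7.
Check: AVC at x = 7 is $41 ≤ P, so revenue covers variable cost.
Profit = P·x − TC = 167·7 − 546 = $623.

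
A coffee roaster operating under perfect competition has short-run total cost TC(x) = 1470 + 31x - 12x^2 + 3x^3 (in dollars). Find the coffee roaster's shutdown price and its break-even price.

AVC = 31 - 12x + 3x^2; minimized at x = 2, giving min AVC = $19. That is the shutdown price.
ATC = 1470/x + 31 - 12x + 3x^2. Setting dATC/dx = −1470/x^2 − 12 + 6x = 0 gives x = 7 (since 6·7^3 − 12·7^2 = 1470).
min ATC = 1470/7 + 31 − 12·7 + 3·7^2 = $304. That is the break-even price.
Between these two prices the firm operates at a loss; above $304 it earns a profit.

Shutdown price = $19; break-even price = $304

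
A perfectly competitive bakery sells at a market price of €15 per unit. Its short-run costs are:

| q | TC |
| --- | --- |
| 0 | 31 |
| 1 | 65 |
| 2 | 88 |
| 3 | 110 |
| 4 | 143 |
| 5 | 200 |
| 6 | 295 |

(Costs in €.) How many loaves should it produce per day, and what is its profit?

Profit at each row (π = 15q − TC): q=0: -31; q=1: -50; q=2: -58; q=3: -65; q=4: -83; q=5: -125; q=6: -205.
Profit is highest at q = 0. Equivalently, the lowest AVC in the table is 79/3 ≈ €26.33 at q = 3, and P = €15 falls below it — price never covers variable cost, so the firm shuts down and loses only its fixed cost.

q = 0 (shut down); profit = -€31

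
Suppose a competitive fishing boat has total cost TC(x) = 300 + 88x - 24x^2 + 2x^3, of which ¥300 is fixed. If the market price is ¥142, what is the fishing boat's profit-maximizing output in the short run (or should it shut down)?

Produce at x = 9

Strip out fixed cost: VC = 88x - 24x^2 + 2x^3. Then AVC = 88 - 24x + 2x^2 and MC = 88 - 48x + 6x^2.
AVC is minimized where dAVC/dx = -24 + 4x = 0, at x = 6; min AVC = 88 - 24·6 + 2·6^2 = ¥16.
P = ¥142 exceeds min AVC = ¥16, so the firm stays open.
P = MC gives -54 - 48x + 6x^2 = 0, with roots -1 and 9. Take the larger (rising MC): x* = 9.
Check: AVC at x = 9 is ¥34 ≤ P, so revenue covers variable cost.
Profit = P·x − TC = 142·9 − 606 = ¥672.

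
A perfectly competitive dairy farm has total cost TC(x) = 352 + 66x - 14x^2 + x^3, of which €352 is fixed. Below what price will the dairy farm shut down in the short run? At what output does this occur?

Short-run supply begins at min AVC. From VC = 66x - 14x^2 + x^3, AVC = 66 - 14x + x^2.
At the minimum of AVC, MC = AVC. MC = 66 - 28x + 3x^2; setting MC = AVC gives 2x^2 - 14x = 0, so x = 7. min AVC = 17.
For P < €17 the firm produces nothing.

€17 per unit, at x = 7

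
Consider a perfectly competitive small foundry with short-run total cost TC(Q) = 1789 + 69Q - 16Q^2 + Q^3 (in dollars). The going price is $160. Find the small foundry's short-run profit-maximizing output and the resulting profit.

AVC = 69 - 16Q + Q^2; min AVC = $5 at Q = 8. Since P = $160 ≥ min AVC, the firm produces.
MC = 69 - 32Q + 3Q^2. Setting P = MC and taking the root on the rising branch gives Q* = 13.
TR = 160·13 = 2080. TC = 1789 + 390 = 2179. Profit = 2080 − 2179 = -$99.
Shutting down would mean losing the fixed cost of $1789, so operating at a loss of $99 is better by $1690.

Profit = -$99 at Q = 13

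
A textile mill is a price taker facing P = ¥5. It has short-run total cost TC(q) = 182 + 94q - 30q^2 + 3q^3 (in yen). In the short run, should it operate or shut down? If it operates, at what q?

Variable cost is VC = 94q - 30q^2 + 3q^3, so AVC = VC/q = 94 - 30q + 3q^2 and MC = dTC/dq = 94 - 60q + 9q^2.
AVC hits its minimum where MC = AVC, at q = 5, giving min AVC = 94 - 30·5 + 3·5^2 = ¥19.
P = ¥5 lies below min AVC = ¥19; no output level covers variable cost.
Shutting down limits the loss to fixed cost, ¥182.

Shut down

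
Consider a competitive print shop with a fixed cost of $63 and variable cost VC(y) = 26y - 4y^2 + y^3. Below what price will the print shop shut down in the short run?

The shutdown price is the minimum of AVC. VC = 26y - 4y^2 + y^3, so AVC = 26 - 4y + y^2.
dAVC/dy = -4 + 2y = 0 gives y = 2. min AVC = 26 - 4·2 + 2^2 = 22.
For P < $22 the firm produces nothing.

$22 per unit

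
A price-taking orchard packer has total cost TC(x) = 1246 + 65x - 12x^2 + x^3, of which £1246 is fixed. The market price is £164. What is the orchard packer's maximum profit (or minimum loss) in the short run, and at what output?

Profit = -£36 at x = 11

AVC = 65 - 12x + x^2 has its minimum £29 at x = 6; price £164 clears that bar, so the firm operates.
With MC = 65 - 24x + 3x^2, P = MC on the upward-sloping part at x* = 11.
TR = 164·11 = 1804. TC = 1246 + 594 = 1840. Profit = 1804 − 1840 = -£36.
Shutting down would mean losing the fixed cost of £1246, so operating at a loss of £36 is better by £1210.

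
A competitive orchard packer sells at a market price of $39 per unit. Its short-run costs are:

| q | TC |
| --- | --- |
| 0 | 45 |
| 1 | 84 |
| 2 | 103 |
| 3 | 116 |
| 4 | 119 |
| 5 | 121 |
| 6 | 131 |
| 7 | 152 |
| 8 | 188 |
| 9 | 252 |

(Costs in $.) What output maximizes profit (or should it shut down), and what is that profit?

q = 8; profit = $124

Compute π = P·q − TC at each output: q=0: -45; q=1: -45; q=2: -25; q=3: 1; q=4: 37; q=5: 74; q=6: 103; q=7: 121; q=8: 124; q=9: 99.
Profit is maximized at q = 8. AVC there is 143/8 = $17.88 ≤ P, so producing beats shutting down (which would give -$45).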